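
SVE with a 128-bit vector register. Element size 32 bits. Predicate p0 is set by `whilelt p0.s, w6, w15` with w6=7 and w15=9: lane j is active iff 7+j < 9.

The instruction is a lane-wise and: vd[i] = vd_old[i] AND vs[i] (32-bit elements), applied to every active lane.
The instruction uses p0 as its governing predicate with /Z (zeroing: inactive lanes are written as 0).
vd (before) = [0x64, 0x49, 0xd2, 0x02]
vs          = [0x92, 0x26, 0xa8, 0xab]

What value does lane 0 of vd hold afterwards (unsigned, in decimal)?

vd[0] = 0

128-bit reg / 32-bit elem → 4 lanes
p0[j] = (7+j < 9); true for j=0..1 → 2 lanes set
  i=0: and(0x64,0x92) → 0
  i=1: and(0x49,0x26) → 0
  i=2: tail/zero → 0
  i=3: tail/zero → 0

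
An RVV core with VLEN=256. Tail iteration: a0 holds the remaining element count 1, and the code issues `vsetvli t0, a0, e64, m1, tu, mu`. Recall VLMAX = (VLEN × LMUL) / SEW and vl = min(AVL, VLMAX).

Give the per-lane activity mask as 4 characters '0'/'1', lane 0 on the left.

lanes per group: 256·1/64 = 4
vl ← min(1, 4) = 1
bits (lane 0 leftmost): 1000

predicate = 1000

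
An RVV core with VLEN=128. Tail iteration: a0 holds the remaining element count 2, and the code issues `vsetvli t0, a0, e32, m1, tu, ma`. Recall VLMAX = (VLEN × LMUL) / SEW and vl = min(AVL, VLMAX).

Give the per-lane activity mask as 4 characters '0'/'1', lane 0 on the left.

predicate = 1100

VLMAX = VLEN×LMUL/SEW = 128×1/32 = 4
vl = min(AVL, VLMAX) = min(2, 4) = 2
bits (lane 0 leftmost): 1100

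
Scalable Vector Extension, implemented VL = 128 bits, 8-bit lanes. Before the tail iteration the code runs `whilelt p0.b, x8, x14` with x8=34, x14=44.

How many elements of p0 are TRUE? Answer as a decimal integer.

128-bit reg / 8-bit elem → 16 lanes
active while 34+j < 44, i.e. j ∈ [0,10) capped at 16 ⇒ 10

vl = 10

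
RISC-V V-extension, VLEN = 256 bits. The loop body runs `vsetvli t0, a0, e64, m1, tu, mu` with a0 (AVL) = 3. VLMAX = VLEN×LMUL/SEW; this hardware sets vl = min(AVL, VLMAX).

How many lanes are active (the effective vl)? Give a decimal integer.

vl = 3

VLMAX = VLEN×LMUL/SEW = 256×1/64 = 4
vl ← min(3, 4) = 3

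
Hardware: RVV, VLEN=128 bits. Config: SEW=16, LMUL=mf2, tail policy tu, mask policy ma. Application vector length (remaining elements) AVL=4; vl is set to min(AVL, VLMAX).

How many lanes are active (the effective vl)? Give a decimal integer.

VLMAX = (128 × 1/2) / 16 = 4 lanes
AVL=4 ≤ VLMAX=4, so vl = 4

vl = 4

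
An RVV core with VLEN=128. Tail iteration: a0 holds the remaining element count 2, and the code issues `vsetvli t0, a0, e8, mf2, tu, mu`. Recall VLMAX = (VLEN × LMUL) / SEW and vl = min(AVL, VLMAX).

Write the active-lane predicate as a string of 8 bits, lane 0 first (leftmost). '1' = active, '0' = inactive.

VLMAX = (128 × 1/2) / 8 = 8 lanes
vl = min(AVL, VLMAX) = min(2, 8) = 2
bits (lane 0 leftmost): 11000000

predicate = 11000000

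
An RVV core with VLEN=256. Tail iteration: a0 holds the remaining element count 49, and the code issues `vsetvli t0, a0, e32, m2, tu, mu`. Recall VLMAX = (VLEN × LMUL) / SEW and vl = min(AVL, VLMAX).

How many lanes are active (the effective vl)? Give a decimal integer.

VLMAX = VLEN×LMUL/SEW = 256×2/32 = 16
vl = min(AVL, VLMAX) = min(49, 16) = 16

vl = 16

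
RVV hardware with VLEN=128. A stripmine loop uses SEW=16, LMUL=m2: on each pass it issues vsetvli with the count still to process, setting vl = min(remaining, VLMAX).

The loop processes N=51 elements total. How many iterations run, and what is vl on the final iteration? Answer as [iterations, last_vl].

[iterations, last_vl] = [4, 3]

VLMAX = (128 × 2) / 16 = 16 lanes
iterations = ceil(51/16) = 4; final-pass vl = 3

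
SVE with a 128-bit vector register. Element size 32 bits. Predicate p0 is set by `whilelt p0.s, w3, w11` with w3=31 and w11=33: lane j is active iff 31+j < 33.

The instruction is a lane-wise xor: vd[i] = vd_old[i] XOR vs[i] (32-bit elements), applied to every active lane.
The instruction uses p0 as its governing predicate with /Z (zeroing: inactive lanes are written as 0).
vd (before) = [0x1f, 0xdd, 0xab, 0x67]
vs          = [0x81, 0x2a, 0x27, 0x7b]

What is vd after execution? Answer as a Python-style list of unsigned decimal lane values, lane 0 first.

vd = [158, 247, 0, 0]

128-bit reg / 32-bit elem → 4 lanes
whilelt: lane j active iff 31+j < 33 → j < 2 → 2 active
  i=0: xor(0x1f,0x81) → 158
  i=1: xor(0xdd,0x2a) → 247
  i=2: tail/zero → 0
  i=3: tail/zero → 0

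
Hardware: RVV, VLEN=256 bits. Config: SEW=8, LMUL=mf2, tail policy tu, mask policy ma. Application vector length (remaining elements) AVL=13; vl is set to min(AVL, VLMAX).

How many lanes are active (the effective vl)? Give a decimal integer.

vl = 13

VLMAX = VLEN×LMUL/SEW = 256×1/2/8 = 16
vl = min(AVL, VLMAX) = min(13, 16) = 13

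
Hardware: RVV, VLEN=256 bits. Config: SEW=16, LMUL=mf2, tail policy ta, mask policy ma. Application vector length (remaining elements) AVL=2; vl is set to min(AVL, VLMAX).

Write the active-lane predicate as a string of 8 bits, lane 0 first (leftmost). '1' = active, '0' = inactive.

lanes per group: 256·1/2/16 = 8
vl = min(AVL, VLMAX) = min(2, 8) = 2
bits (lane 0 leftmost): 11000000

predicate = 11000000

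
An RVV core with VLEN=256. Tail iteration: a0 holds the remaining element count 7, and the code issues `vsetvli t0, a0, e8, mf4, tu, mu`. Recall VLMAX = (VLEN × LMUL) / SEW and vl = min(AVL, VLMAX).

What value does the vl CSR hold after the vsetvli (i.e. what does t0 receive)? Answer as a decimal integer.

vl = 7

lanes per group: 256·1/4/8 = 8
vl = min(AVL, VLMAX) = min(7, 8) = 7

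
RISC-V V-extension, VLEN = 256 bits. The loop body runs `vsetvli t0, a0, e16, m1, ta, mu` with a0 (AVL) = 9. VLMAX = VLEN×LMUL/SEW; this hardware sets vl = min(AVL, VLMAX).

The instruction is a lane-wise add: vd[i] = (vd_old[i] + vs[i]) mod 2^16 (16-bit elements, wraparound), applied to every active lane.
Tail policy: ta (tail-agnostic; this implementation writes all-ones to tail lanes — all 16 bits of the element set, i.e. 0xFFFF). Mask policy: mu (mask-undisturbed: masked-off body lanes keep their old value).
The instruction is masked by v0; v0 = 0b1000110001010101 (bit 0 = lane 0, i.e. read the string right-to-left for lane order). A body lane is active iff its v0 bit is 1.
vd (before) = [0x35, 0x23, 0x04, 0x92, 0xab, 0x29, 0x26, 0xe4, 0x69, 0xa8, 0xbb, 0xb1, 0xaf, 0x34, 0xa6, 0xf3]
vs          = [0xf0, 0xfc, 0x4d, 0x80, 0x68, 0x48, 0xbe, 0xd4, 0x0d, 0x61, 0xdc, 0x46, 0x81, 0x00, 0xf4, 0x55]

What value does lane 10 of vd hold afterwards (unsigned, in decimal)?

VLMAX = VLEN×LMUL/SEW = 256×1/16 = 16
vl = min(AVL, VLMAX) = min(9, 16) = 9
lane  0: add(0x35,0xf0) ⇒ 0x125
lane  1: mask-off/keep ⇒ 0x23
lane  2: add(0x04,0x4d) ⇒ 0x51
lane  3: mask-off/keep ⇒ 0x92
lane  4: add(0xab,0x68) ⇒ 0x113
lane  5: mask-off/keep ⇒ 0x29
lane  6: add(0x26,0xbe) ⇒ 0xe4
lane  7: mask-off/keep ⇒ 0xe4
lane  8: mask-off/keep ⇒ 0x69
lane  9: tail/ones ⇒ 0xffff
lane 10: tail/ones ⇒ 0xffff
lane 11: tail/ones ⇒ 0xffff
lane 12: tail/ones ⇒ 0xffff
lane 13: tail/ones ⇒ 0xffff
lane 14: tail/ones ⇒ 0xffff
lane 15: tail/ones ⇒ 0xffff

vd[10] = 65535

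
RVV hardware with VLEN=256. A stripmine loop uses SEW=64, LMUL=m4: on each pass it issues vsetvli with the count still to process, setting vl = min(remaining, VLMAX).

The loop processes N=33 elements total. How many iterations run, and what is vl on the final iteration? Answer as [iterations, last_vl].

[iterations, last_vl] = [3, 1]

lanes per group: 256·4/64 = 16
33 elements at 16/iter → 3 passes, remainder 1 on the last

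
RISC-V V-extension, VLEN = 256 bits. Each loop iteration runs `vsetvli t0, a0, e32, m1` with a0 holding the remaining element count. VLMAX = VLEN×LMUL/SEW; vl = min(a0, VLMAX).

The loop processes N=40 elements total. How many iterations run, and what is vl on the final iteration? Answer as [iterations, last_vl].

[iterations, last_vl] = [5, 8]

VLMAX = (256 × 1) / 32 = 8 lanes
N=40: ⌈40/8⌉ = 5 iters; last vl = 40 − 4×8 = 8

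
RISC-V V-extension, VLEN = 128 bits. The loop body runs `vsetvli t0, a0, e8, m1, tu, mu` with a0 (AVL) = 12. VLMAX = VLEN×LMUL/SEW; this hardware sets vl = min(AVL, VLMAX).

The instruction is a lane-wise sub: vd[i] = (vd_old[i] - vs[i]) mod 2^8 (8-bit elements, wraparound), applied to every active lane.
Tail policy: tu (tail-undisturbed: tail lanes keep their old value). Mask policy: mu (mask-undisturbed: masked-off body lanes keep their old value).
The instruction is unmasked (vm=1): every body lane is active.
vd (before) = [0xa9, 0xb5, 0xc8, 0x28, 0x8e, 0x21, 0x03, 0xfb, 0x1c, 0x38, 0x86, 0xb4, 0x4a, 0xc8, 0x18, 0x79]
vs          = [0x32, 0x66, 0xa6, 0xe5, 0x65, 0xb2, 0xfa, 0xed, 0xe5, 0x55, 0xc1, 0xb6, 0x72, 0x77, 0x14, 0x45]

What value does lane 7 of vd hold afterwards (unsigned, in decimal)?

VLMAX = (128 × 1) / 8 = 16 lanes
AVL=12 ≤ VLMAX=16, so vl = 12
[0] sub(0xa9,0x32) = 0x77
[1] sub(0xb5,0x66) = 0x4f
[2] sub(0xc8,0xa6) = 0x22
[3] sub(0x28,0xe5) = 0x43
[4] sub(0x8e,0x65) = 0x29
[5] sub(0x21,0xb2) = 0x6f
[6] sub(0x03,0xfa) = 0x09
[7] sub(0xfb,0xed) = 0x0e
[8] sub(0x1c,0xe5) = 0x37
[9] sub(0x38,0x55) = 0xe3
[10] sub(0x86,0xc1) = 0xc5
[11] sub(0xb4,0xb6) = 0xfe
[12] tail/keep = 0x4a
[13] tail/keep = 0xc8
[14] tail/keep = 0x18
[15] tail/keep = 0x79

vd[7] = 14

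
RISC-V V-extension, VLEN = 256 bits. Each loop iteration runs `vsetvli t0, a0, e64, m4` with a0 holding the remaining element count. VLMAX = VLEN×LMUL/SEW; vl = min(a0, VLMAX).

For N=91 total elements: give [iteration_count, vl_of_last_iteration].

VLMAX = (256 × 4) / 64 = 16 lanes
91 elements at 16/iter → 6 passes, remainder 11 on the last

[iterations, last_vl] = [6, 11]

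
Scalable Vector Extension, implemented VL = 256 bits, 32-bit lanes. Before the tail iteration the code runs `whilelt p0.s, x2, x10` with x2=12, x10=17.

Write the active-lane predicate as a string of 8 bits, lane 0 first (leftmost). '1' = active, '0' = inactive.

predicate = 11111000

register lanes = 256/32 = 8
whilelt: lane j active iff 12+j < 17 → j < 5 → 5 active
bits (lane 0 leftmost): 11111000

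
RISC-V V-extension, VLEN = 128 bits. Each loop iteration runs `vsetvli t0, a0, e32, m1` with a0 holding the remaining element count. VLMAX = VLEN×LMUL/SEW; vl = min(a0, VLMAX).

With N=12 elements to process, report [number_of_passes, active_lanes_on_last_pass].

lanes per group: 128·1/32 = 4
N=12: ⌈12/4⌉ = 3 iters; last vl = 12 − 2×4 = 4

[iterations, last_vl] = [3, 4]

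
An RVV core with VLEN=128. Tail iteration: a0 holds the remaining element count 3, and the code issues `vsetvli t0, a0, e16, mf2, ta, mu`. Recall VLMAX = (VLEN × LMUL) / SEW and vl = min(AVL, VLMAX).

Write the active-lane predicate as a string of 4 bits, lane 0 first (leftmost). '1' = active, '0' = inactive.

predicate = 1110

VLMAX = VLEN×LMUL/SEW = 128×1/2/16 = 4
AVL=3 ≤ VLMAX=4, so vl = 3
bits (lane 0 leftmost): 1110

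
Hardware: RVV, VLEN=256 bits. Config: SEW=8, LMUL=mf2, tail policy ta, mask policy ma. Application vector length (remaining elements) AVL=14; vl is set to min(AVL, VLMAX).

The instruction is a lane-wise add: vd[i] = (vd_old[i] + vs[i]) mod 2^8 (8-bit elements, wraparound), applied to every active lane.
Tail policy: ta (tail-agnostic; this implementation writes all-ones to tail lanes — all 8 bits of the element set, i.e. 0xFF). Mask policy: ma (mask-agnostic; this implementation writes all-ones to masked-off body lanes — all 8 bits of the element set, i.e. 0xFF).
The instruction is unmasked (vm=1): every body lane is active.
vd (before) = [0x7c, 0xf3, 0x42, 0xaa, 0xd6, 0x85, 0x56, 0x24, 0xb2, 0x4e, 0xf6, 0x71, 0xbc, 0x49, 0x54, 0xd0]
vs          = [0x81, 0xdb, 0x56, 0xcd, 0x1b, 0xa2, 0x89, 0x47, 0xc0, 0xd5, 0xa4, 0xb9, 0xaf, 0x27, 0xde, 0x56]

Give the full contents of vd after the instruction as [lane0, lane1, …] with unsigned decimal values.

VLMAX = VLEN×LMUL/SEW = 256×1/2/8 = 16
AVL=14 ≤ VLMAX=16, so vl = 14
  i=0: add(0x7c,0x81) → 253
  i=1: add(0xf3,0xdb) → 206
  i=2: add(0x42,0x56) → 152
  i=3: add(0xaa,0xcd) → 119
  i=4: add(0xd6,0x1b) → 241
  i=5: add(0x85,0xa2) → 39
  i=6: add(0x56,0x89) → 223
  i=7: add(0x24,0x47) → 107
  i=8: add(0xb2,0xc0) → 114
  i=9: add(0x4e,0xd5) → 35
  i=10: add(0xf6,0xa4) → 154
  i=11: add(0x71,0xb9) → 42
  i=12: add(0xbc,0xaf) → 107
  i=13: add(0x49,0x27) → 112
  i=14: tail/ones → 255
  i=15: tail/ones → 255

vd = [253, 206, 152, 119, 241, 39, 223, 107, 114, 35, 154, 42, 107, 112, 255, 255]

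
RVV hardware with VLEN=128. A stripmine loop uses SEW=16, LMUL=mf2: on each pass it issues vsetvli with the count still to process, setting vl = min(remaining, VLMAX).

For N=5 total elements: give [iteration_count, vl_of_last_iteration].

[iterations, last_vl] = [2, 1]

VLMAX = VLEN×LMUL/SEW = 128×1/2/16 = 4
iterations = ceil(5/4) = 2; final-pass vl = 1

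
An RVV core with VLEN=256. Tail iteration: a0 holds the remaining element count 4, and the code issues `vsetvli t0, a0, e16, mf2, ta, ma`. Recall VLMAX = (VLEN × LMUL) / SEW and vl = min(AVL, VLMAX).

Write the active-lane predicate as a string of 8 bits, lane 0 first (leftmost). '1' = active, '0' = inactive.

predicate = 11110000

lanes per group: 256·1/2/16 = 8
AVL=4 ≤ VLMAX=8, so vl = 4
bits (lane 0 leftmost): 11110000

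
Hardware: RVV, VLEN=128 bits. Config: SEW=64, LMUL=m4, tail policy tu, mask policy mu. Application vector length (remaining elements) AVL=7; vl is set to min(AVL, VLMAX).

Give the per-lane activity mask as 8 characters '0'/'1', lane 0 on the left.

VLMAX = VLEN×LMUL/SEW = 128×4/64 = 8
vl ← min(7, 8) = 7
bits (lane 0 leftmost): 11111110

predicate = 11111110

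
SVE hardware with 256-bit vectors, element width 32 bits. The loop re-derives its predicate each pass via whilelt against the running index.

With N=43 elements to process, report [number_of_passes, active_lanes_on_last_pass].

256-bit reg / 32-bit elem → 8 lanes
43 elements at 8/iter → 6 passes, remainder 3 on the last

[iterations, last_vl] = [6, 3]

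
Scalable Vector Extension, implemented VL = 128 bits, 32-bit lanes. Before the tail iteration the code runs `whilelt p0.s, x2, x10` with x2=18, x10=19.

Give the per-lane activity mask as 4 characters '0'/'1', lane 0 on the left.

lane count: 128 div 32 = 4
active while 18+j < 19, i.e. j ∈ [0,1) capped at 4 ⇒ 1
bits (lane 0 leftmost): 1000

predicate = 1000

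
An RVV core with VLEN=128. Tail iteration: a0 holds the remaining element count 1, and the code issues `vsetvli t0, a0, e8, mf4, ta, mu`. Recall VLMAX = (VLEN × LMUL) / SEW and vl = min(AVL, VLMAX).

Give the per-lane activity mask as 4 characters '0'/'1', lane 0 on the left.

VLMAX = (128 × 1/4) / 8 = 4 lanes
vl ← min(1, 4) = 1
bits (lane 0 leftmost): 1000

predicate = 1000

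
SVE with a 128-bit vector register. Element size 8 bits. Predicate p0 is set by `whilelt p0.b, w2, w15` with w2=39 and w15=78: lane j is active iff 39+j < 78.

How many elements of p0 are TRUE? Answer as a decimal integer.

lane count: 128 div 8 = 16
p0[j] = (39+j < 78); true for j=0..15 → 16 lanes set

vl = 16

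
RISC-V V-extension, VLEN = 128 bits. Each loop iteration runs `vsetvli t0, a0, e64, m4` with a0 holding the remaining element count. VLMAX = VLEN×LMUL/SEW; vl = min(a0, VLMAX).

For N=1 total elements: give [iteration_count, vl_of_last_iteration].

[iterations, last_vl] = [1, 1]

lanes per group: 128·4/64 = 8
iterations = ceil(1/8) = 1; final-pass vl = 1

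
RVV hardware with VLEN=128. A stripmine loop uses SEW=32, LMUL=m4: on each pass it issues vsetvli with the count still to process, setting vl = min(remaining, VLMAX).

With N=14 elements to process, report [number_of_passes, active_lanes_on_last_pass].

[iterations, last_vl] = [1, 14]

VLMAX = (128 × 4) / 32 = 16 lanes
N=14: ⌈14/16⌉ = 1 iters; last vl = 14 − 0×16 = 14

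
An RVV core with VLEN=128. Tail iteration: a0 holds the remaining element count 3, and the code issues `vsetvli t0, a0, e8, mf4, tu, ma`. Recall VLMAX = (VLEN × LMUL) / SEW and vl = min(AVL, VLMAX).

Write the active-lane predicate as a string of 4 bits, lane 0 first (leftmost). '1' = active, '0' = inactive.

predicate = 1110

VLMAX = VLEN×LMUL/SEW = 128×1/4/8 = 4
vl ← min(3, 4) = 3
bits (lane 0 leftmost): 1110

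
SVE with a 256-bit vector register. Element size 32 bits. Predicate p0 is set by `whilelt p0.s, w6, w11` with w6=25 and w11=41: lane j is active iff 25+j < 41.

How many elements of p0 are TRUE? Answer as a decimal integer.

vl = 8

register lanes = 256/32 = 8
p0[j] = (25+j < 41); true for j=0..7 → 8 lanes set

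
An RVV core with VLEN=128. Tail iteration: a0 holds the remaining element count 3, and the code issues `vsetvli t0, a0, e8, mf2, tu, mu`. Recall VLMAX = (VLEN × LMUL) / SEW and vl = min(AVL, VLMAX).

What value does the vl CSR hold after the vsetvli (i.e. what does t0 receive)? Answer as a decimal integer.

VLMAX = VLEN×LMUL/SEW = 128×1/2/8 = 8
vl = min(AVL, VLMAX) = min(3, 8) = 3

vl = 3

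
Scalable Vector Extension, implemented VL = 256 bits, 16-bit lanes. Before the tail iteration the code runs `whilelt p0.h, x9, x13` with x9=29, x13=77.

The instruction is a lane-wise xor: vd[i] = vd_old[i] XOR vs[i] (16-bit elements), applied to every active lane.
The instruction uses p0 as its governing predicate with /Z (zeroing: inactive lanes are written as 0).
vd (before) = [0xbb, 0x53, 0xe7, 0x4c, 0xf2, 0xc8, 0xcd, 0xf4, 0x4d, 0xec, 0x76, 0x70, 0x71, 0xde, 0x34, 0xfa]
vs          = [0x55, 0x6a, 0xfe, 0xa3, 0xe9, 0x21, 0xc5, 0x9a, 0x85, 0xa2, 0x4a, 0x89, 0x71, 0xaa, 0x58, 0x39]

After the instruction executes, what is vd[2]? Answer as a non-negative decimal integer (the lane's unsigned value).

vd[2] = 25

register lanes = 256/16 = 16
whilelt: lane j active iff 29+j < 77 → j < 48 → 16 active
  i=0: xor(0xbb,0x55) → 238
  i=1: xor(0x53,0x6a) → 57
  i=2: xor(0xe7,0xfe) → 25
  i=3: xor(0x4c,0xa3) → 239
  i=4: xor(0xf2,0xe9) → 27
  i=5: xor(0xc8,0x21) → 233
  i=6: xor(0xcd,0xc5) → 8
  i=7: xor(0xf4,0x9a) → 110
  i=8: xor(0x4d,0x85) → 200
  i=9: xor(0xec,0xa2) → 78
  i=10: xor(0x76,0x4a) → 60
  i=11: xor(0x70,0x89) → 249
  i=12: xor(0x71,0x71) → 0
  i=13: xor(0xde,0xaa) → 116
  i=14: xor(0x34,0x58) → 108
  i=15: xor(0xfa,0x39) → 195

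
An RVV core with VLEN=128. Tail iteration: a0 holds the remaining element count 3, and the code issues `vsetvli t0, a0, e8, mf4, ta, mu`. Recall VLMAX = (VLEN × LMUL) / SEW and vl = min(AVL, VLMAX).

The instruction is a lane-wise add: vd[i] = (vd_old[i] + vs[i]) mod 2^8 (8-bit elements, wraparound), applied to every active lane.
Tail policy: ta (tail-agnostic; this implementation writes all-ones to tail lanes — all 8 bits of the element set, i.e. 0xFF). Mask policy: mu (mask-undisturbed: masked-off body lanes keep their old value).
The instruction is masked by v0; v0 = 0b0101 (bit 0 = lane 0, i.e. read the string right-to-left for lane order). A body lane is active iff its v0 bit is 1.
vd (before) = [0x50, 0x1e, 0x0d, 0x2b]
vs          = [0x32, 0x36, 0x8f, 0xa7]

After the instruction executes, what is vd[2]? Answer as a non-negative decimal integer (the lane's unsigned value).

lanes per group: 128·1/4/8 = 4
AVL=3 ≤ VLMAX=4, so vl = 3
  i=0: add(0x50,0x32) → 130
  i=1: mask-off/keep → 30
  i=2: add(0x0d,0x8f) → 156
  i=3: tail/ones → 255

vd[2] = 156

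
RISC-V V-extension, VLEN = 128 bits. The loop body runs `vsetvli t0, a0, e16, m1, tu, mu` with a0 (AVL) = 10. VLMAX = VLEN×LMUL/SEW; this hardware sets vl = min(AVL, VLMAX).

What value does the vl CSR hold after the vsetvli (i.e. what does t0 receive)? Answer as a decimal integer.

vl = 8

lanes per group: 128·1/16 = 8
vl ← min(10, 8) = 8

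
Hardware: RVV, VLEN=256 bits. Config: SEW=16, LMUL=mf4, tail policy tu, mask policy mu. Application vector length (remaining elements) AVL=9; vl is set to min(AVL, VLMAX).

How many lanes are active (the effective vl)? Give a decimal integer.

vl = 4

lanes per group: 256·1/4/16 = 4
vl ← min(9, 4) = 4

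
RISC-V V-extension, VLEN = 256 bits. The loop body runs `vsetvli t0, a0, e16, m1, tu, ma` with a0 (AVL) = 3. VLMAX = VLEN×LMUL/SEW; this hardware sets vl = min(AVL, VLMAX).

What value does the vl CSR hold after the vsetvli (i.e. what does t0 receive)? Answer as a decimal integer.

lanes per group: 256·1/16 = 16
vl ← min(3, 16) = 3

vl = 3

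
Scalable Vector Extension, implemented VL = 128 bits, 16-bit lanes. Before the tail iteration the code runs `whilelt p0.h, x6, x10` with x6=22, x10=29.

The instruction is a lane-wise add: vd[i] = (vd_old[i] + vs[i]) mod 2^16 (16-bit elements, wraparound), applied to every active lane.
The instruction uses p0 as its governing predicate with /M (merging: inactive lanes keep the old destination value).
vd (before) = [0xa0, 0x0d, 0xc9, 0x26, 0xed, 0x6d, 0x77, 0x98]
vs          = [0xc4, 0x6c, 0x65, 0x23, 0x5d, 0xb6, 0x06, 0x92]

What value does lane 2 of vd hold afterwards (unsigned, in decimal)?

lane count: 128 div 16 = 8
whilelt: lane j active iff 22+j < 29 → j < 7 → 7 active
lane  0: add(0xa0,0xc4) ⇒ 0x164
lane  1: add(0x0d,0x6c) ⇒ 0x79
lane  2: add(0xc9,0x65) ⇒ 0x12e
lane  3: add(0x26,0x23) ⇒ 0x49
lane  4: add(0xed,0x5d) ⇒ 0x14a
lane  5: add(0x6d,0xb6) ⇒ 0x123
lane  6: add(0x77,0x06) ⇒ 0x7d
lane  7: tail/keep ⇒ 0x98

vd[2] = 302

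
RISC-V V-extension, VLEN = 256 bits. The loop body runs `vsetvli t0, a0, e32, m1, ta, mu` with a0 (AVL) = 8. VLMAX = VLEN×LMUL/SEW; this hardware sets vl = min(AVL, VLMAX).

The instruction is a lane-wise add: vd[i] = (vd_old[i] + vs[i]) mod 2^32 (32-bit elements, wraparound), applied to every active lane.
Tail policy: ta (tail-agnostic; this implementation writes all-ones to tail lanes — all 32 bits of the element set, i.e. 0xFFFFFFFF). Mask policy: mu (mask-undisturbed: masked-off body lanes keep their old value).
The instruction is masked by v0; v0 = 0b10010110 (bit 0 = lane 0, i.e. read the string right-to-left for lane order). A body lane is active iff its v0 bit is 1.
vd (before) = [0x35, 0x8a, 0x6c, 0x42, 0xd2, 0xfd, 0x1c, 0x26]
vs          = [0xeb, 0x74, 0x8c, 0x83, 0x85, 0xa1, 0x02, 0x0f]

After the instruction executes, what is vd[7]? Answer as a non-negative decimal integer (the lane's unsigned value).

lanes per group: 256·1/32 = 8
vl = min(AVL, VLMAX) = min(8, 8) = 8
vd[0] mask-off/keep -> 0x35
vd[1] add(0x8a,0x74) -> 0xfe
vd[2] add(0x6c,0x8c) -> 0xf8
vd[3] mask-off/keep -> 0x42
vd[4] add(0xd2,0x85) -> 0x157
vd[5] mask-off/keep -> 0xfd
vd[6] mask-off/keep -> 0x1c
vd[7] add(0x26,0x0f) -> 0x35

vd[7] = 53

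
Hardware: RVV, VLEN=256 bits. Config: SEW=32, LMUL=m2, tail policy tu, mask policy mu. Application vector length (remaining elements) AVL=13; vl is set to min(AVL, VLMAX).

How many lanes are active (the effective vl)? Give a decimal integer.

vl = 13

VLMAX = (256 × 2) / 32 = 16 lanes
AVL=13 ≤ VLMAX=16, so vl = 13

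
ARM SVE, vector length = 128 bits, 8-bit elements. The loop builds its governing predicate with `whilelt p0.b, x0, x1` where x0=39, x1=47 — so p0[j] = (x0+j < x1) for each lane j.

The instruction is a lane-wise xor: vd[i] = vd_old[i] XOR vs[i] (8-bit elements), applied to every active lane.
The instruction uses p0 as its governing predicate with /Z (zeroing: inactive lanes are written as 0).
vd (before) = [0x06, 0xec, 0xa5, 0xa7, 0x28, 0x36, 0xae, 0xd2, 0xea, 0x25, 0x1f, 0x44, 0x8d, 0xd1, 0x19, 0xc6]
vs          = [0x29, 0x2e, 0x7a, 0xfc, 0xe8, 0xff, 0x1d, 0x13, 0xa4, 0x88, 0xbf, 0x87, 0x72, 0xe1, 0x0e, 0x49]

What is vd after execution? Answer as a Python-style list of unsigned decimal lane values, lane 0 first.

register lanes = 128/8 = 16
p0[j] = (39+j < 47); true for j=0..7 → 8 lanes set
  i=0: xor(0x06,0x29) → 47
  i=1: xor(0xec,0x2e) → 194
  i=2: xor(0xa5,0x7a) → 223
  i=3: xor(0xa7,0xfc) → 91
  i=4: xor(0x28,0xe8) → 192
  i=5: xor(0x36,0xff) → 201
  i=6: xor(0xae,0x1d) → 179
  i=7: xor(0xd2,0x13) → 193
  i=8: tail/zero → 0
  i=9: tail/zero → 0
  i=10: tail/zero → 0
  i=11: tail/zero → 0
  i=12: tail/zero → 0
  i=13: tail/zero → 0
  i=14: tail/zero → 0
  i=15: tail/zero → 0

vd = [47, 194, 223, 91, 192, 201, 179, 193, 0, 0, 0, 0, 0, 0, 0, 0]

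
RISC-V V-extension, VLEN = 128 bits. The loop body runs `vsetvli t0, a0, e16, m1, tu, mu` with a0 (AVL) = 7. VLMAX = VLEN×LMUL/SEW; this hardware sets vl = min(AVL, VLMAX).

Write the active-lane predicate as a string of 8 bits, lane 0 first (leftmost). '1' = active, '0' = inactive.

predicate = 11111110

VLMAX = VLEN×LMUL/SEW = 128×1/16 = 8
AVL=7 ≤ VLMAX=8, so vl = 7
bits (lane 0 leftmost): 11111110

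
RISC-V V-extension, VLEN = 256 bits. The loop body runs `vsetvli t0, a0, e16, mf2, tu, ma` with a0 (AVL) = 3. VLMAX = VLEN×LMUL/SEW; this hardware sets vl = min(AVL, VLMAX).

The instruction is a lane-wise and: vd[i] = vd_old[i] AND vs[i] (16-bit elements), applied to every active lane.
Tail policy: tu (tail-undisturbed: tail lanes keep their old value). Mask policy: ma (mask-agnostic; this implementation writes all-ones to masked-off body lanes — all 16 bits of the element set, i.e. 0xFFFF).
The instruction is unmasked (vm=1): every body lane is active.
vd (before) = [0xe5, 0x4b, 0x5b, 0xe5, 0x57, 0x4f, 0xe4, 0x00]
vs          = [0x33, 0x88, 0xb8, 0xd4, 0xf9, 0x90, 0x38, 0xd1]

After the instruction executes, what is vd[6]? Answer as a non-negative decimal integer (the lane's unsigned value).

vd[6] = 228

lanes per group: 256·1/2/16 = 8
vl ← min(3, 8) = 3
  i=0: and(0xe5,0x33) → 33
  i=1: and(0x4b,0x88) → 8
  i=2: and(0x5b,0xb8) → 24
  i=3: tail/keep → 229
  i=4: tail/keep → 87
  i=5: tail/keep → 79
  i=6: tail/keep → 228
  i=7: tail/keep → 0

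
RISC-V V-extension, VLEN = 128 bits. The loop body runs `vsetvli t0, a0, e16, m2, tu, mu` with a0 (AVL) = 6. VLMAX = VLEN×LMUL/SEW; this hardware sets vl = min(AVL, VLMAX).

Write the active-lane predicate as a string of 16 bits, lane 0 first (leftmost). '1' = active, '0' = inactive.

VLMAX = VLEN×LMUL/SEW = 128×2/16 = 16
vl ← min(6, 16) = 6
bits (lane 0 leftmost): 1111110000000000

predicate = 1111110000000000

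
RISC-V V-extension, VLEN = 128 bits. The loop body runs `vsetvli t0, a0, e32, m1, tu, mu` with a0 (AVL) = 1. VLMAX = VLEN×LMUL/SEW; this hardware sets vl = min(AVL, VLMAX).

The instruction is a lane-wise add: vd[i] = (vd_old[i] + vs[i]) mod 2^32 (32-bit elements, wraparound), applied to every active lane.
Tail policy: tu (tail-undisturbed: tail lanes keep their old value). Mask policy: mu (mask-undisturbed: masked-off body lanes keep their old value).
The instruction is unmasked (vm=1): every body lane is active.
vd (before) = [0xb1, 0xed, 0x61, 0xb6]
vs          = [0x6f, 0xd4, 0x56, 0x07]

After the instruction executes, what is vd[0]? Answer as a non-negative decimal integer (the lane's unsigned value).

lanes per group: 128·1/32 = 4
vl = min(AVL, VLMAX) = min(1, 4) = 1
  i=0: add(0xb1,0x6f) → 288
  i=1: tail/keep → 237
  i=2: tail/keep → 97
  i=3: tail/keep → 182

vd[0] = 288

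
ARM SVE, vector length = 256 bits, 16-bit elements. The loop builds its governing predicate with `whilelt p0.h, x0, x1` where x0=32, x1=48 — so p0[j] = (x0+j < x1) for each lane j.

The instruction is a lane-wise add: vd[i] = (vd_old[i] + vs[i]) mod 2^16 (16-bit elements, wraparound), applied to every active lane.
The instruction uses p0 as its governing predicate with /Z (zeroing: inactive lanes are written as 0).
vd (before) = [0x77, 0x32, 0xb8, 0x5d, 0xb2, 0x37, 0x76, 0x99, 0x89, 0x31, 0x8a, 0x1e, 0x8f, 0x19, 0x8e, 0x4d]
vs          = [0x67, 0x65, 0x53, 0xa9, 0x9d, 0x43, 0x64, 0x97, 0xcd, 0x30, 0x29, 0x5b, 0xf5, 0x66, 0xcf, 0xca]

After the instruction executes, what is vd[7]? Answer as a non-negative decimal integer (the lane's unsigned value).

vd[7] = 304

256-bit reg / 16-bit elem → 16 lanes
p0[j] = (32+j < 48); true for j=0..15 → 16 lanes set
vd[0] add(0x77,0x67) -> 0xde
vd[1] add(0x32,0x65) -> 0x97
vd[2] add(0xb8,0x53) -> 0x10b
vd[3] add(0x5d,0xa9) -> 0x106
vd[4] add(0xb2,0x9d) -> 0x14f
vd[5] add(0x37,0x43) -> 0x7a
vd[6] add(0x76,0x64) -> 0xda
vd[7] add(0x99,0x97) -> 0x130
vd[8] add(0x89,0xcd) -> 0x156
vd[9] add(0x31,0x30) -> 0x61
vd[10] add(0x8a,0x29) -> 0xb3
vd[11] add(0x1e,0x5b) -> 0x79
vd[12] add(0x8f,0xf5) -> 0x184
vd[13] add(0x19,0x66) -> 0x7f
vd[14] add(0x8e,0xcf) -> 0x15d
vd[15] add(0x4d,0xca) -> 0x117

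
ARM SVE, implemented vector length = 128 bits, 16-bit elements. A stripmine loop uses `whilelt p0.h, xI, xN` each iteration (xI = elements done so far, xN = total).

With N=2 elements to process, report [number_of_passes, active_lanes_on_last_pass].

lane count: 128 div 16 = 8
N=2: ⌈2/8⌉ = 1 iters; last vl = 2 − 0×8 = 2

[iterations, last_vl] = [1, 2]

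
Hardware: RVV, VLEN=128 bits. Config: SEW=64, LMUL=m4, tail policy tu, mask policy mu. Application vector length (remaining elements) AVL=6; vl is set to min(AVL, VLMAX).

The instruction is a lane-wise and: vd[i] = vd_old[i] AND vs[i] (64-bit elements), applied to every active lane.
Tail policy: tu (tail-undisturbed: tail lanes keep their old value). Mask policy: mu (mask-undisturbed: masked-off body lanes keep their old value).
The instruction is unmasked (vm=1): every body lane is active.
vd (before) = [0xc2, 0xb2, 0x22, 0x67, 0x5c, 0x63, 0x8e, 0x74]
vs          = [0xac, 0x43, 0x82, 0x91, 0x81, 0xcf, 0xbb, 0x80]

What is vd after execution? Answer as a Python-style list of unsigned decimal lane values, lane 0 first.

vd = [128, 2, 2, 1, 0, 67, 142, 116]

lanes per group: 128·4/64 = 8
AVL=6 ≤ VLMAX=8, so vl = 6
vd[0] and(0xc2,0xac) -> 0x80
vd[1] and(0xb2,0x43) -> 0x02
vd[2] and(0x22,0x82) -> 0x02
vd[3] and(0x67,0x91) -> 0x01
vd[4] and(0x5c,0x81) -> 0x00
vd[5] and(0x63,0xcf) -> 0x43
vd[6] tail/keep -> 0x8e
vd[7] tail/keep -> 0x74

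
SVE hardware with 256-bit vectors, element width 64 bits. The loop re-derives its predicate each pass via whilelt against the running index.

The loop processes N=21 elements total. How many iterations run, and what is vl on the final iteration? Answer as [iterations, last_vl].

256-bit reg / 64-bit elem → 4 lanes
iterations = ceil(21/4) = 6; final-pass vl = 1

[iterations, last_vl] = [6, 1]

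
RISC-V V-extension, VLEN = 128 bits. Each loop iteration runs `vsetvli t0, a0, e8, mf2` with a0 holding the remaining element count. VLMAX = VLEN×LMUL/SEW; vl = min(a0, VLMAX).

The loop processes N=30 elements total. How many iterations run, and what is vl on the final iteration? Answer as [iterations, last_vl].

[iterations, last_vl] = [4, 6]

VLMAX = VLEN×LMUL/SEW = 128×1/2/8 = 8
30 elements at 8/iter → 4 passes, remainder 6 on the last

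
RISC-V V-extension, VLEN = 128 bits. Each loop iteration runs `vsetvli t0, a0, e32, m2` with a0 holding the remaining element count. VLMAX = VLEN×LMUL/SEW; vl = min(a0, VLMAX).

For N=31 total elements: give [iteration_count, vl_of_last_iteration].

lanes per group: 128·2/32 = 8
iterations = ceil(31/8) = 4; final-pass vl = 7

[iterations, last_vl] = [4, 7]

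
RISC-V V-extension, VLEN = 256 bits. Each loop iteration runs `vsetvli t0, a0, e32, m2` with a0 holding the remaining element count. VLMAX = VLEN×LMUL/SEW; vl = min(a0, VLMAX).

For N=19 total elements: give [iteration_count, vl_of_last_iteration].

VLMAX = VLEN×LMUL/SEW = 256×2/32 = 16
iterations = ceil(19/16) = 2; final-pass vl = 3

[iterations, last_vl] = [2, 3]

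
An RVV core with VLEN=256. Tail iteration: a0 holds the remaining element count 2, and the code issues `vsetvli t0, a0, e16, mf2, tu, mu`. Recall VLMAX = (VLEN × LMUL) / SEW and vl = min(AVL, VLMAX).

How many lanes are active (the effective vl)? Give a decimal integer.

vl = 2

VLMAX = (256 × 1/2) / 16 = 8 lanes
AVL=2 ≤ VLMAX=8, so vl = 2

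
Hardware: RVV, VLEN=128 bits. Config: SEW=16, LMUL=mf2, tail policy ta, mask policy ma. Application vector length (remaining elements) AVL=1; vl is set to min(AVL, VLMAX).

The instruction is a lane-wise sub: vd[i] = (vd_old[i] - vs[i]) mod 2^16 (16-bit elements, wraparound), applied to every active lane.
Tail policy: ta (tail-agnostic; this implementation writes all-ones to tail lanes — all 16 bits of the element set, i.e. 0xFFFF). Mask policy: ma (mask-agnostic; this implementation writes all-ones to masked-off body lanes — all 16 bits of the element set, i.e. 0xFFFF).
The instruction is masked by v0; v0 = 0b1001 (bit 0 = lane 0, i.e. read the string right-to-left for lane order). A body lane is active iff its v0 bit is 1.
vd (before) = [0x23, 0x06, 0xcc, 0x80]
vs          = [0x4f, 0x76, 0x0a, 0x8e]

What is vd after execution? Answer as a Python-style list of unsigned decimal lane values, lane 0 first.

vd = [65492, 65535, 65535, 65535]

VLMAX = (128 × 1/2) / 16 = 4 lanes
AVL=1 ≤ VLMAX=4, so vl = 1
vd[0] sub(0x23,0x4f) -> 0xffd4
vd[1] tail/ones -> 0xffff
vd[2] tail/ones -> 0xffff
vd[3] tail/ones -> 0xffff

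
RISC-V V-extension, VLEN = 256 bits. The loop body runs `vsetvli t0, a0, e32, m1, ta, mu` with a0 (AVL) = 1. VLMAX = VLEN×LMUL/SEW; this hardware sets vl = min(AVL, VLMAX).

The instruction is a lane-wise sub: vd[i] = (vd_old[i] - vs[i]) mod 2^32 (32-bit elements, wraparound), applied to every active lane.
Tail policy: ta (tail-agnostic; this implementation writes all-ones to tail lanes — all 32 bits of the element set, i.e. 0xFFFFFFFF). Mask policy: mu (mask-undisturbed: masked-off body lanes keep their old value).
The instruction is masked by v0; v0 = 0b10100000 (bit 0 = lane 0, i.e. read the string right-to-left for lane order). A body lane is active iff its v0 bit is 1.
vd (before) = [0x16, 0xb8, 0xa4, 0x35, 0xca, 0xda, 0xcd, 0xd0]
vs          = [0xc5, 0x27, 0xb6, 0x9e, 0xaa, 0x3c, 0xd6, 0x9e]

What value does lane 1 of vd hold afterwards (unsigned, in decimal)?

lanes per group: 256·1/32 = 8
vl ← min(1, 8) = 1
lane  0: mask-off/keep ⇒ 0x16
lane  1: tail/ones ⇒ 0xffffffff
lane  2: tail/ones ⇒ 0xffffffff
lane  3: tail/ones ⇒ 0xffffffff
lane  4: tail/ones ⇒ 0xffffffff
lane  5: tail/ones ⇒ 0xffffffff
lane  6: tail/ones ⇒ 0xffffffff
lane  7: tail/ones ⇒ 0xffffffff

vd[1] = 4294967295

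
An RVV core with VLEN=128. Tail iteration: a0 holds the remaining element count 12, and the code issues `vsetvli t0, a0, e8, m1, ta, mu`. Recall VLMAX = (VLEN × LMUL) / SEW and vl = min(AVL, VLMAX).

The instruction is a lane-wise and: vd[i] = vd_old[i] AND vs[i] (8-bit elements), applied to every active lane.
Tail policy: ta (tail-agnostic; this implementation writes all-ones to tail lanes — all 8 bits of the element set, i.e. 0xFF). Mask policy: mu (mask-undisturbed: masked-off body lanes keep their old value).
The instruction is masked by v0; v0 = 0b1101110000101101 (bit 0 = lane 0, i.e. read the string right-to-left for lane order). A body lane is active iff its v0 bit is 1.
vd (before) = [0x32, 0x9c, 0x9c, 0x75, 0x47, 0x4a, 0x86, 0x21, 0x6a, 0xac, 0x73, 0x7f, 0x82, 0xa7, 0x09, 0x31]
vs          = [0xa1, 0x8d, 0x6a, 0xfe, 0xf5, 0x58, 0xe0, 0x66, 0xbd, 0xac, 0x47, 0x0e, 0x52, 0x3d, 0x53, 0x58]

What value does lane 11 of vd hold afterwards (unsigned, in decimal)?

vd[11] = 14

lanes per group: 128·1/8 = 16
vl ← min(12, 16) = 12
[0] and(0x32,0xa1) = 0x20
[1] mask-off/keep = 0x9c
[2] and(0x9c,0x6a) = 0x08
[3] and(0x75,0xfe) = 0x74
[4] mask-off/keep = 0x47
[5] and(0x4a,0x58) = 0x48
[6] mask-off/keep = 0x86
[7] mask-off/keep = 0x21
[8] mask-off/keep = 0x6a
[9] mask-off/keep = 0xac
[10] and(0x73,0x47) = 0x43
[11] and(0x7f,0x0e) = 0x0e
[12] tail/ones = 0xff
[13] tail/ones = 0xff
[14] tail/ones = 0xff
[15] tail/ones = 0xff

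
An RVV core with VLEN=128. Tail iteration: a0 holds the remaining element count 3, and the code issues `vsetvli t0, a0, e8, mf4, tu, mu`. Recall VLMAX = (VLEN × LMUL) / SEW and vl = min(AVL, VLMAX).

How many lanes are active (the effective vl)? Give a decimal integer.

vl = 3

lanes per group: 128·1/4/8 = 4
vl ← min(3, 4) = 3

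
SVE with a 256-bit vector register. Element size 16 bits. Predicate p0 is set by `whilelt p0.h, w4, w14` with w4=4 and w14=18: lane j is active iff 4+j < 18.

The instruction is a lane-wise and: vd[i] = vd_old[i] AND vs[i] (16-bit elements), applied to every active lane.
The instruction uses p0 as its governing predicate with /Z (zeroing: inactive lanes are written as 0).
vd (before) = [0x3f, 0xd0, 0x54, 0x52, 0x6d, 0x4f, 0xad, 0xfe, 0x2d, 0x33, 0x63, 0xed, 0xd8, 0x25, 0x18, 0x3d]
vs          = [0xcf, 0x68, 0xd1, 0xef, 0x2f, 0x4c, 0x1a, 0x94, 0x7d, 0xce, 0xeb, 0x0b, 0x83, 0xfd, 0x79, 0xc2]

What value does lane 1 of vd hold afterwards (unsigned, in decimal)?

vd[1] = 64

lane count: 256 div 16 = 16
p0[j] = (4+j < 18); true for j=0..13 → 14 lanes set
vd[0] and(0x3f,0xcf) -> 0x0f
vd[1] and(0xd0,0x68) -> 0x40
vd[2] and(0x54,0xd1) -> 0x50
vd[3] and(0x52,0xef) -> 0x42
vd[4] and(0x6d,0x2f) -> 0x2d
vd[5] and(0x4f,0x4c) -> 0x4c
vd[6] and(0xad,0x1a) -> 0x08
vd[7] and(0xfe,0x94) -> 0x94
vd[8] and(0x2d,0x7d) -> 0x2d
vd[9] and(0x33,0xce) -> 0x02
vd[10] and(0x63,0xeb) -> 0x63
vd[11] and(0xed,0x0b) -> 0x09
vd[12] and(0xd8,0x83) -> 0x80
vd[13] and(0x25,0xfd) -> 0x25
vd[14] tail/zero -> 0x00
vd[15] tail/zero -> 0x00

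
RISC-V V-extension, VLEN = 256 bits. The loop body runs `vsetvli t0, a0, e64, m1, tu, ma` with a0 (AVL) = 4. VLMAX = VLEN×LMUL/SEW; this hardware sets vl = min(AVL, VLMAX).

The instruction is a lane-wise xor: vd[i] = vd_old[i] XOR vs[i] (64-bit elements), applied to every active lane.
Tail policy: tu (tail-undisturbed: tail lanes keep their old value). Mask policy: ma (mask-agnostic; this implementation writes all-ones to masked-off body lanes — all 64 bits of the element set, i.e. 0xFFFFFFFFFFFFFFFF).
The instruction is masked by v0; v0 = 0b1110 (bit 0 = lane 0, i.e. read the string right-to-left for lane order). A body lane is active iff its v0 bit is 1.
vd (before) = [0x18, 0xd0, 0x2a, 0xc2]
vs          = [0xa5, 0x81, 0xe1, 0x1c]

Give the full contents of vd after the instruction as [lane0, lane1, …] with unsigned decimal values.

vd = [18446744073709551615, 81, 203, 222]

VLMAX = VLEN×LMUL/SEW = 256×1/64 = 4
vl = min(AVL, VLMAX) = min(4, 4) = 4
[0] mask-off/ones = 0xffffffffffffffff
[1] xor(0xd0,0x81) = 0x51
[2] xor(0x2a,0xe1) = 0xcb
[3] xor(0xc2,0x1c) = 0xde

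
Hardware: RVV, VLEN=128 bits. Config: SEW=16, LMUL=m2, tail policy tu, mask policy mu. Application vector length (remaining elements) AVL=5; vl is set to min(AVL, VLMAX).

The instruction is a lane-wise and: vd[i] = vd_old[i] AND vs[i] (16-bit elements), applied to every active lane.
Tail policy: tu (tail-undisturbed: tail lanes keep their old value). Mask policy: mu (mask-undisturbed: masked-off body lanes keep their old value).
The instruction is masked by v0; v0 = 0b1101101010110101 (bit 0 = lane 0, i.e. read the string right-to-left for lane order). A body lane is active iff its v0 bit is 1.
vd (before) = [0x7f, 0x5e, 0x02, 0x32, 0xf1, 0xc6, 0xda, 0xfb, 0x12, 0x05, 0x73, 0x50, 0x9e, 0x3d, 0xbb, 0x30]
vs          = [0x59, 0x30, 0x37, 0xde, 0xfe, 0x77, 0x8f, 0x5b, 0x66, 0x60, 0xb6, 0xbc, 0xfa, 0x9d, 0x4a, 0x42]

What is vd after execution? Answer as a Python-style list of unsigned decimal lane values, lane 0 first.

lanes per group: 128·2/16 = 16
vl ← min(5, 16) = 5
[0] and(0x7f,0x59) = 0x59
[1] mask-off/keep = 0x5e
[2] and(0x02,0x37) = 0x02
[3] mask-off/keep = 0x32
[4] and(0xf1,0xfe) = 0xf0
[5] tail/keep = 0xc6
[6] tail/keep = 0xda
[7] tail/keep = 0xfb
[8] tail/keep = 0x12
[9] tail/keep = 0x05
[10] tail/keep = 0x73
[11] tail/keep = 0x50
[12] tail/keep = 0x9e
[13] tail/keep = 0x3d
[14] tail/keep = 0xbb
[15] tail/keep = 0x30

vd = [89, 94, 2, 50, 240, 198, 218, 251, 18, 5, 115, 80, 158, 61, 187, 48]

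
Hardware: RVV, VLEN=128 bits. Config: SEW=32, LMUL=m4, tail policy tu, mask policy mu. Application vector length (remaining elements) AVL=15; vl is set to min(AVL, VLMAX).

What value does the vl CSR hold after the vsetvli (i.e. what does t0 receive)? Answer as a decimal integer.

lanes per group: 128·4/32 = 16
vl ← min(15, 16) = 15

vl = 15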